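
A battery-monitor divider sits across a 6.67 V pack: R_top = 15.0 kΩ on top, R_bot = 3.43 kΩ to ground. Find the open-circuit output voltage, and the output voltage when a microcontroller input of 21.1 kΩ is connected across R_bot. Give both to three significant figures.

Unloaded: 1.24 V; loaded: 1.10 V

Open-circuit: V = 6.67 × 3.43/(15.0 + 3.43) = 1.24 V.
With the load, R_bot becomes R_bot‖R_L = 2.950 kΩ, so V = 6.67 × 2.950/17.95 = 1.10 V.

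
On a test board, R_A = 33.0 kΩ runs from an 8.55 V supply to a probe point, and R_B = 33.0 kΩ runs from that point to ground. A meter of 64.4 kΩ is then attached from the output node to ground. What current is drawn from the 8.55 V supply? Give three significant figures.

R_B‖R_L = 21.82 kΩ, so the source sees R_A + R_B‖R_L = 54.82 kΩ.
I = 8.55 V / 54.82 kΩ = 0.156 mA.

I ≈ 0.156 mA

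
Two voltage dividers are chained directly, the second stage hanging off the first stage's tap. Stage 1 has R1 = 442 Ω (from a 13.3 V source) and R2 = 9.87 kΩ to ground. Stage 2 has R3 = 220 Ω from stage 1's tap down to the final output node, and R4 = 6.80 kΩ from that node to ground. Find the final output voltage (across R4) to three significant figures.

Stage 2 presents R3+R4 = 7020 Ω as a load on stage 1's tap.
Stage 1's lower leg becomes R2‖(R3+R4) = 4102 Ω, so V_mid = 13.3 × 4102/4544 = 12.01 V.
Stage 2 is itself unloaded: V_out = V_mid × R4/(R3+R4) = 12.01 × 6800/7020 = 11.6 V.

V_out ≈ 11.6 V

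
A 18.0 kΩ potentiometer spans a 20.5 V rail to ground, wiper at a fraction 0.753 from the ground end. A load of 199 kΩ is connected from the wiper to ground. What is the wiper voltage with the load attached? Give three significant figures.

V ≈ 15.2 V

The wiper splits the pot into (1−α)R = 4.446 kΩ above and αR = 13.55 kΩ below.
Lower section ‖ load = 12.69 kΩ.
V_wiper = 20.5 × 12.69/(4.446 + 12.69) = 15.2 V.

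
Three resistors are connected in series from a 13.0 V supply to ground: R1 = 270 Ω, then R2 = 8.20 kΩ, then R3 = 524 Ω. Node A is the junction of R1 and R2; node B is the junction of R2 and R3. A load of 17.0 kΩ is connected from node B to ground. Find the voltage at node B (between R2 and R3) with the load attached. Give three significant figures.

At node B, R3 is in parallel with the load: R3‖R_L = 508.3 Ω.
Below node A the resistance is R2 + (R3‖R_L) = 8708 Ω, so V_A = 13.0 × 8708/8978 = 12.61 V.
Then V_B = V_A × (R3‖R_L)/(R2 + R3‖R_L) = 12.61 × 508.3/8708 = 0.736 V.

V ≈ 0.736 V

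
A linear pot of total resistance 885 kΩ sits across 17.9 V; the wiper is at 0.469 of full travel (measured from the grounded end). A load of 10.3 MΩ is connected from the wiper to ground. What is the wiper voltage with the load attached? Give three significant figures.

The wiper splits the pot into (1−α)R = 469.9 kΩ above and αR = 415.1 kΩ below.
Lower section ‖ load = 399.0 kΩ.
V_wiper = 17.9 × 399.0/(469.9 + 399.0) = 8.22 V.

V ≈ 8.22 V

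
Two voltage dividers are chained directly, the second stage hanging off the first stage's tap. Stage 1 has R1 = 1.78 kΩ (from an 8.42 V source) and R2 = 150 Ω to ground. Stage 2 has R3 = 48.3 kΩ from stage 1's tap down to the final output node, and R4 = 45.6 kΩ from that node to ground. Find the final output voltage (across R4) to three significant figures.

Stage 2 presents R3+R4 = 93900 Ω as a load on stage 1's tap.
Stage 1's lower leg becomes R2‖(R3+R4) = 149.8 Ω, so V_mid = 8.42 × 149.8/1930 = 0.6534 V.
Stage 2 is itself unloaded: V_out = V_mid × R4/(R3+R4) = 0.6534 × 45600/93900 = 0.317 V.

V_out ≈ 0.317 V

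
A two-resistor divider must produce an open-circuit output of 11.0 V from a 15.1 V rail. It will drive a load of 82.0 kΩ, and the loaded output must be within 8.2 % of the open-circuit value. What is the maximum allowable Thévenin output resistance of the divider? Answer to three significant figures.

R_th ≤ 7.32 kΩ

Loading drop = R_th/(R_th + R_L) ≤ 0.0820, so R_th ≤ R_L · ε/(1−ε) = 82.0 kΩ × 0.0820/0.9180 = 7.32 kΩ.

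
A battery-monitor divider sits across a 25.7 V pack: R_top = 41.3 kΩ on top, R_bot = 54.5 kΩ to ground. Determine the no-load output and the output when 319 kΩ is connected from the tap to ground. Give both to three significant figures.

Open-circuit: V = 25.7 × 54.5/(41.3 + 54.5) = 14.6 V.
With the load, R_bot becomes R_bot‖R_L = 46.55 kΩ, so V = 25.7 × 46.55/87.85 = 13.6 V.

Unloaded: 14.6 V; loaded: 13.6 V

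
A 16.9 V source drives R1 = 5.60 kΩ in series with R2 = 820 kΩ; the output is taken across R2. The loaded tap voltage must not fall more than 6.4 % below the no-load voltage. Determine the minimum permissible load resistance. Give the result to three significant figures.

Output resistance R_th = R1‖R2 = (5.60 × 820)/825.6 = 5.562 kΩ.
The fractional drop is R_th/(R_th + R_L); requiring this ≤ 0.0640 gives R_L ≥ R_th(1/0.0640 − 1) = 5.562 × 14.62 = 81.3 kΩ.

R_L(min) ≈ 81.3 kΩ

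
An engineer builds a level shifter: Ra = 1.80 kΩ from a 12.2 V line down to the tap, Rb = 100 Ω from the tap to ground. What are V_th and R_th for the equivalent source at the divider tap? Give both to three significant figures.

V_th is the open-circuit tap voltage: 12.2 × 100/(1800 + 100) = 0.642 V.
With the supply zeroed, Ra and Rb appear in parallel from the tap: R_th = Ra‖Rb = (1800 × 100)/1900 = 94.7 Ω.

V_th = 0.642 V, R_th = 94.7 Ω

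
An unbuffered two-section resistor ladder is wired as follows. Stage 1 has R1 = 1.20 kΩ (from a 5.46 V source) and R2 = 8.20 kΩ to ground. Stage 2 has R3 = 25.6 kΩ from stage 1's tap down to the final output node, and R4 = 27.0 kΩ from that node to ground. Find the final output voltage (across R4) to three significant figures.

Stage 2 presents R3+R4 = 52.60 kΩ as a load on stage 1's tap.
Stage 1's lower leg becomes R2‖(R3+R4) = 7.094 kΩ, so V_mid = 5.46 × 7.094/8.294 = 4.670 V.
Stage 2 is itself unloaded: V_out = V_mid × R4/(R3+R4) = 4.670 × 27.0/52.60 = 2.40 V.

V_out ≈ 2.40 V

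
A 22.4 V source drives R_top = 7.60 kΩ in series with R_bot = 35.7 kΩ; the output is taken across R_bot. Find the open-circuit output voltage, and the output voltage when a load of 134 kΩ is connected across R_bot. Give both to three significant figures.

Unloaded: 18.5 V; loaded: 17.6 V

Open-circuit: V = 22.4 × 35.7/(7.60 + 35.7) = 18.5 V.
With the load, R_bot becomes R_bot‖R_L = 28.19 kΩ, so V = 22.4 × 28.19/35.79 = 17.6 V.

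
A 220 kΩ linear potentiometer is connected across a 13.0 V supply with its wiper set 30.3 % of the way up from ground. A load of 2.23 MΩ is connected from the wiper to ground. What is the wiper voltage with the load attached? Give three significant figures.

The wiper splits the pot into (1−α)R = 153.3 kΩ above and αR = 66.66 kΩ below.
Lower section ‖ load = 64.73 kΩ.
V_wiper = 13.0 × 64.73/(153.3 + 64.73) = 3.86 V.

V ≈ 3.86 V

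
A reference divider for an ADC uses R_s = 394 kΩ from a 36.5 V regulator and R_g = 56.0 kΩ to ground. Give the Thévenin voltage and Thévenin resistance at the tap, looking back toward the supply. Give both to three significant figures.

V_th is the open-circuit tap voltage: 36.5 × 56.0/(394 + 56.0) = 4.54 V.
With the supply zeroed, R_s and R_g appear in parallel from the tap: R_th = R_s‖R_g = (394 × 56.0)/450.0 = 49.0 kΩ.

V_th = 4.54 V, R_th = 49.0 kΩ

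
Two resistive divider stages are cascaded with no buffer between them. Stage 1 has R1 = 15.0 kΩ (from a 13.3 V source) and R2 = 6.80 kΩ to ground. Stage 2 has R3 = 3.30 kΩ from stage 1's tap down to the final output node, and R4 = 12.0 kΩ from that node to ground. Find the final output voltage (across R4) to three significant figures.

V_out ≈ 2.49 V

Stage 2 presents R3+R4 = 15.30 kΩ as a load on stage 1's tap.
Stage 1's lower leg becomes R2‖(R3+R4) = 4.708 kΩ, so V_mid = 13.3 × 4.708/19.71 = 3.177 V.
Stage 2 is itself unloaded: V_out = V_mid × R4/(R3+R4) = 3.177 × 12.0/15.30 = 2.49 V.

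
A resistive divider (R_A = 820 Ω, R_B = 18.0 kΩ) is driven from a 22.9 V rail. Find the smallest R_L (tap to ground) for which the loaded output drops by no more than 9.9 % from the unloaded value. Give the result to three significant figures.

Output resistance R_th = R_A‖R_B = (820 × 18000)/18820 = 784.3 Ω.
The fractional drop is R_th/(R_th + R_L); requiring this ≤ 0.0990 gives R_L ≥ R_th(1/0.0990 − 1) = 784.3 × 9.101 = 7.14 kΩ.

R_L(min) ≈ 7.14 kΩ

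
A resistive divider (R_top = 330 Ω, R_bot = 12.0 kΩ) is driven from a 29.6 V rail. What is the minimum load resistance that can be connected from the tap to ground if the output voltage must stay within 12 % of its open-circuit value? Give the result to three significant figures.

Output resistance R_th = R_top‖R_bot = (330 × 12000)/12330 = 321.2 Ω.
The fractional drop is R_th/(R_th + R_L); requiring this ≤ 0.120 gives R_L ≥ R_th(1/0.120 − 1) = 321.2 × 7.333 = 2.36 kΩ.

R_L(min) ≈ 2.36 kΩ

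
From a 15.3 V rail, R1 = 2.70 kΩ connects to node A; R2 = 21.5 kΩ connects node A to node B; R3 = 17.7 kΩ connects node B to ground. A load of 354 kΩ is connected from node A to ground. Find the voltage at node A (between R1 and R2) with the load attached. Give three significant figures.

V ≈ 14.2 V

Below node A the series string R2+R3 = 39.20 kΩ sits in parallel with the 354 kΩ load: 35.29 kΩ.
V_A = 15.3 × 35.29/(2.70 + 35.29) = 14.2 V.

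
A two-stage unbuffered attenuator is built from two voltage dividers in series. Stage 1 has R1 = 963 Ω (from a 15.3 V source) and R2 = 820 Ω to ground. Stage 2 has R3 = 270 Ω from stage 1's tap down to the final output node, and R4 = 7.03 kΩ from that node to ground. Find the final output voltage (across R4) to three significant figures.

Stage 2 presents R3+R4 = 7300 Ω as a load on stage 1's tap.
Stage 1's lower leg becomes R2‖(R3+R4) = 737.2 Ω, so V_mid = 15.3 × 737.2/1700 = 6.634 V.
Stage 2 is itself unloaded: V_out = V_mid × R4/(R3+R4) = 6.634 × 7030/7300 = 6.39 V.

V_out ≈ 6.39 V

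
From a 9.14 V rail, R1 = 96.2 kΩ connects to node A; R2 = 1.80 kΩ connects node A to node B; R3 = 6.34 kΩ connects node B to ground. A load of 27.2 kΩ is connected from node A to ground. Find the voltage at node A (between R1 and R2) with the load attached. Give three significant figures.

V ≈ 0.559 V

Below node A the series string R2+R3 = 8.140 kΩ sits in parallel with the 27.2 kΩ load: 6.265 kΩ.
V_A = 9.14 × 6.265/(96.2 + 6.265) = 0.559 V.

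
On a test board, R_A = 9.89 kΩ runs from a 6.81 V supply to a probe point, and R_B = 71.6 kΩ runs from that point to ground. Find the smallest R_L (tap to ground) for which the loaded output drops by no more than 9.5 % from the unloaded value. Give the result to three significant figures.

Output resistance R_th = R_A‖R_B = (9.89 × 71.6)/81.49 = 8.690 kΩ.
The fractional drop is R_th/(R_th + R_L); requiring this ≤ 0.0950 gives R_L ≥ R_th(1/0.0950 − 1) = 8.690 × 9.526 = 82.8 kΩ.

R_L(min) ≈ 82.8 kΩ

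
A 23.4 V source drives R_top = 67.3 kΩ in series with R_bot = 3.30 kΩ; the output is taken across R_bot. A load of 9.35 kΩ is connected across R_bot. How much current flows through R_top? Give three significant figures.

I ≈ 0.336 mA

R_bot‖R_L = 2.439 kΩ, so the source sees R_top + R_bot‖R_L = 69.74 kΩ.
I = 23.4 V / 69.74 kΩ = 0.336 mA.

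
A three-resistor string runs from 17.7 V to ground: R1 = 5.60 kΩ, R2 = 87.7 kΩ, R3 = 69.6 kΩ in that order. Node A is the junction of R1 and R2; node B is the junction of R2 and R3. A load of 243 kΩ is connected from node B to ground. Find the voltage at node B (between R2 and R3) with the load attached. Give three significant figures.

V ≈ 6.50 V

At node B, R3 is in parallel with the load: R3‖R_L = 54.10 kΩ.
Below node A the resistance is R2 + (R3‖R_L) = 141.8 kΩ, so V_A = 17.7 × 141.8/147.4 = 17.03 V.
Then V_B = V_A × (R3‖R_L)/(R2 + R3‖R_L) = 17.03 × 54.10/141.8 = 6.50 V.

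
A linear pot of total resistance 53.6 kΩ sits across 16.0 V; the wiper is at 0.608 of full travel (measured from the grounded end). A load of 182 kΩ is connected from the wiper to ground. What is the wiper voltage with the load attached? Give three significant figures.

The wiper splits the pot into (1−α)R = 21.01 kΩ above and αR = 32.59 kΩ below.
Lower section ‖ load = 27.64 kΩ.
V_wiper = 16.0 × 27.64/(21.01 + 27.64) = 9.09 V.

V ≈ 9.09 V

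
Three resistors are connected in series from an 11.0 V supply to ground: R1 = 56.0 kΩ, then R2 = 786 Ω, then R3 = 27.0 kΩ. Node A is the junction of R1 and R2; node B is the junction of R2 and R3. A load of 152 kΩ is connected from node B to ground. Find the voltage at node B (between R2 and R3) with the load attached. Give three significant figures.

V ≈ 3.16 V

At node B, R3 is in parallel with the load: R3‖R_L = 22930 Ω.
Below node A the resistance is R2 + (R3‖R_L) = 23710 Ω, so V_A = 11.0 × 23710/79710 = 3.272 V.
Then V_B = V_A × (R3‖R_L)/(R2 + R3‖R_L) = 3.272 × 22930/23710 = 3.16 V.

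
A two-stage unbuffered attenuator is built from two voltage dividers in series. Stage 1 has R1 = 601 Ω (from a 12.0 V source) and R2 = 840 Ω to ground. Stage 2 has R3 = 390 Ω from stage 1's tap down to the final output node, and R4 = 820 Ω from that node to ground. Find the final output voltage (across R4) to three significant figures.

V_out ≈ 3.68 V

Stage 2 presents R3+R4 = 1210 Ω as a load on stage 1's tap.
Stage 1's lower leg becomes R2‖(R3+R4) = 495.8 Ω, so V_mid = 12.0 × 495.8/1097 = 5.425 V.
Stage 2 is itself unloaded: V_out = V_mid × R4/(R3+R4) = 5.425 × 820/1210 = 3.68 V.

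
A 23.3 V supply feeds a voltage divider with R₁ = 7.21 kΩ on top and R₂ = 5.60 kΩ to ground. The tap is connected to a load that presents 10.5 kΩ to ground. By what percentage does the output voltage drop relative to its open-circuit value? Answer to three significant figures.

The divider's output (Thévenin) resistance is R₁‖R₂ = 3.152 kΩ.
Fractional drop under load = R_th/(R_th + R_L) = 3.152 / (3.152 + 10.5) = 0.2309.
So the output falls by 23.1 %.

23.1 %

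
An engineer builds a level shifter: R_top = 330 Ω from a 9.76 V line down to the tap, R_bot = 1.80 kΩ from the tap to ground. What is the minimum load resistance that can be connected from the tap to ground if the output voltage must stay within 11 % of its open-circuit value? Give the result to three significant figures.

Output resistance R_th = R_top‖R_bot = (330 × 1800)/2130 = 278.9 Ω.
The fractional drop is R_th/(R_th + R_L); requiring this ≤ 0.110 gives R_L ≥ R_th(1/0.110 − 1) = 278.9 × 8.091 = 2.26 kΩ.

R_L(min) ≈ 2.26 kΩ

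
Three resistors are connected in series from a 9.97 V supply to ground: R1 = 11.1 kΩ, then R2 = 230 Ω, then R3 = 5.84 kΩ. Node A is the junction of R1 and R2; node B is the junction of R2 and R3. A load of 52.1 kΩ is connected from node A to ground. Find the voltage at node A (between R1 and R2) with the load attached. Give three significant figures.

V ≈ 3.28 V

Below node A the series string R2+R3 = 6070 Ω sits in parallel with the 52100 Ω load: 5437 Ω.
V_A = 9.97 × 5437/(11100 + 5437) = 3.28 V.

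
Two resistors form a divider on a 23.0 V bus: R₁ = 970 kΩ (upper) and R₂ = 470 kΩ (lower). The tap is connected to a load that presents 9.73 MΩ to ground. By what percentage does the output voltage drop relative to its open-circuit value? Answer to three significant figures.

The divider's output (Thévenin) resistance is R₁‖R₂ = 316.6 kΩ.
Fractional drop under load = R_th/(R_th + R_L) = 316.6 / (316.6 + 9730) = 0.03151.
So the output falls by 3.15 %.

3.15 %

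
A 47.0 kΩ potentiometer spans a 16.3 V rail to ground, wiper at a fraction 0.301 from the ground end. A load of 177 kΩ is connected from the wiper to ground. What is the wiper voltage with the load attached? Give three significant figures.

V ≈ 4.65 V

The wiper splits the pot into (1−α)R = 32.85 kΩ above and αR = 14.15 kΩ below.
Lower section ‖ load = 13.10 kΩ.
V_wiper = 16.3 × 13.10/(32.85 + 13.10) = 4.65 V.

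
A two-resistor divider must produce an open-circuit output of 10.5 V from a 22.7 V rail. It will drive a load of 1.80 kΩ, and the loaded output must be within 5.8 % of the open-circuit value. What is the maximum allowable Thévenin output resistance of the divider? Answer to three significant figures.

R_th ≤ 111 Ω

Loading drop = R_th/(R_th + R_L) ≤ 0.0580, so R_th ≤ R_L · ε/(1−ε) = 1.80 kΩ × 0.0580/0.9420 = 111 Ω.
(Any R1, R2 with R2/(R1+R2) = 0.463 and R1‖R2 ≤ 111 Ω will meet the spec.)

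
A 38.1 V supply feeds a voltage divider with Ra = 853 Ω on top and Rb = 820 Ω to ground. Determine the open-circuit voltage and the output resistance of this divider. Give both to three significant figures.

V_th is the open-circuit tap voltage: 38.1 × 820/(853 + 820) = 18.7 V.
With the supply zeroed, Ra and Rb appear in parallel from the tap: R_th = Ra‖Rb = (853 × 820)/1673 = 418 Ω.

V_th = 18.7 V, R_th = 418 Ω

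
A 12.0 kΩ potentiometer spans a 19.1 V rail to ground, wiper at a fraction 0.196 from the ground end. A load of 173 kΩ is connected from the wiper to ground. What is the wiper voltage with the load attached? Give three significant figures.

The wiper splits the pot into (1−α)R = 9.648 kΩ above and αR = 2.352 kΩ below.
Lower section ‖ load = 2.320 kΩ.
V_wiper = 19.1 × 2.320/(9.648 + 2.320) = 3.70 V.

V ≈ 3.70 V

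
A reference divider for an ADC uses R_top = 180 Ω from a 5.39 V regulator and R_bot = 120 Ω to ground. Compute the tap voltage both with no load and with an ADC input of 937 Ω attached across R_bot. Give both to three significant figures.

Unloaded: 2.16 V; loaded: 2.00 V

Open-circuit: V = 5.39 × 120/(180 + 120) = 2.16 V.
With the load, R_bot becomes R_bot‖R_L = 106.4 Ω, so V = 5.39 × 106.4/286.4 = 2.00 V.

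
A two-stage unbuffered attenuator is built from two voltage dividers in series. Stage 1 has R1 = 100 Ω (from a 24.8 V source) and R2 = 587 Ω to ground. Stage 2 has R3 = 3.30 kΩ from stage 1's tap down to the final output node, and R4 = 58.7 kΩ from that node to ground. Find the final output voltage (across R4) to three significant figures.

V_out ≈ 20.0 V

Stage 2 presents R3+R4 = 62000 Ω as a load on stage 1's tap.
Stage 1's lower leg becomes R2‖(R3+R4) = 581.5 Ω, so V_mid = 24.8 × 581.5/681.5 = 21.16 V.
Stage 2 is itself unloaded: V_out = V_mid × R4/(R3+R4) = 21.16 × 58700/62000 = 20.0 V.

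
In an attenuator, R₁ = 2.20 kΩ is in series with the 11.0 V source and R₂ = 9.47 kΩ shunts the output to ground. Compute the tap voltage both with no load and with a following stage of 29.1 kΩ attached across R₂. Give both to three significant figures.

Open-circuit: V = 11.0 × 9.47/(2.20 + 9.47) = 8.93 V.
With the load, R₂ becomes R₂‖R_L = 7.145 kΩ, so V = 11.0 × 7.145/9.345 = 8.41 V.

Unloaded: 8.93 V; loaded: 8.41 V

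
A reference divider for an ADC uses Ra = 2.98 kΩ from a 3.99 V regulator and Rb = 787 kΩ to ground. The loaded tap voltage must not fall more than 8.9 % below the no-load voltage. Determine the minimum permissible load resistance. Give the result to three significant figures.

R_L(min) ≈ 30.4 kΩ

Output resistance R_th = Ra‖Rb = (2.98 × 787)/790.0 = 2.969 kΩ.
The fractional drop is R_th/(R_th + R_L); requiring this ≤ 0.0890 gives R_L ≥ R_th(1/0.0890 − 1) = 2.969 × 10.24 = 30.4 kΩ.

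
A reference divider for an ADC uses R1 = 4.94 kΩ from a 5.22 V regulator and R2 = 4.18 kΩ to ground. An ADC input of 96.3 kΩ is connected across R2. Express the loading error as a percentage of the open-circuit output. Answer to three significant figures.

2.30 %

The divider's output (Thévenin) resistance is R1‖R2 = 2.264 kΩ.
Fractional drop under load = R_th/(R_th + R_L) = 2.264 / (2.264 + 96.3) = 0.02297.
So the output falls by 2.30 %.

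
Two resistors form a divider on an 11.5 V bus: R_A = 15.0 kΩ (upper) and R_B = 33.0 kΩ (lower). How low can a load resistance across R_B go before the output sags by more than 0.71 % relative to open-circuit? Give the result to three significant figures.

R_L(min) ≈ 1.44 MΩ

Output resistance R_th = R_A‖R_B = (15.0 × 33.0)/48.00 = 10.31 kΩ.
The fractional drop is R_th/(R_th + R_L); requiring this ≤ 0.00710 gives R_L ≥ R_th(1/0.00710 − 1) = 10.31 × 139.8 = 1.44 MΩ.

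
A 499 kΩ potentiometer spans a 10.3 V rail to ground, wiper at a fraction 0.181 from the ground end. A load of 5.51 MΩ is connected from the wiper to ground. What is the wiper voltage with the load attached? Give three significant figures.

The wiper splits the pot into (1−α)R = 408.7 kΩ above and αR = 90.32 kΩ below.
Lower section ‖ load = 88.86 kΩ.
V_wiper = 10.3 × 88.86/(408.7 + 88.86) = 1.84 V.

V ≈ 1.84 V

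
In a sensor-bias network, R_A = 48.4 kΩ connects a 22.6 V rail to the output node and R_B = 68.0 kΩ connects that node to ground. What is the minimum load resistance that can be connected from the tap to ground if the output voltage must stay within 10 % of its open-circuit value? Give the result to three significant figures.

Output resistance R_th = R_A‖R_B = (48.4 × 68.0)/116.4 = 28.27 kΩ.
The fractional drop is R_th/(R_th + R_L); requiring this ≤ 0.100 gives R_L ≥ R_th(1/0.100 − 1) = 28.27 × 9.000 = 254 kΩ.

R_L(min) ≈ 254 kΩ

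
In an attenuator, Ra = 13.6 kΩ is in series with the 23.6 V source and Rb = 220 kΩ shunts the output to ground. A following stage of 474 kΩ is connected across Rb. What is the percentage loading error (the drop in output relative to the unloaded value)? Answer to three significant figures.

The divider's output (Thévenin) resistance is Ra‖Rb = 12.81 kΩ.
Fractional drop under load = R_th/(R_th + R_L) = 12.81 / (12.81 + 474) = 0.02631.
So the output falls by 2.63 %.

2.63 %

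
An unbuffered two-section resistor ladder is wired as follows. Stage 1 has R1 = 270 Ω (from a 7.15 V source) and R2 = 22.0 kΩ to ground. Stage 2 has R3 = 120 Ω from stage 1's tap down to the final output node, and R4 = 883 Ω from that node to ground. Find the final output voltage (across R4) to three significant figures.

V_out ≈ 4.91 V

Stage 2 presents R3+R4 = 1003 Ω as a load on stage 1's tap.
Stage 1's lower leg becomes R2‖(R3+R4) = 959.3 Ω, so V_mid = 7.15 × 959.3/1229 = 5.580 V.
Stage 2 is itself unloaded: V_out = V_mid × R4/(R3+R4) = 5.580 × 883/1003 = 4.91 V.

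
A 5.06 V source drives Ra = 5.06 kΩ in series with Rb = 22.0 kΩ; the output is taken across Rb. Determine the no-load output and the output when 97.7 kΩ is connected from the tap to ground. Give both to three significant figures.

Unloaded: 4.11 V; loaded: 3.95 V

Open-circuit: V = 5.06 × 22.0/(5.06 + 22.0) = 4.11 V.
With the load, Rb becomes Rb‖R_L = 17.96 kΩ, so V = 5.06 × 17.96/23.02 = 3.95 V.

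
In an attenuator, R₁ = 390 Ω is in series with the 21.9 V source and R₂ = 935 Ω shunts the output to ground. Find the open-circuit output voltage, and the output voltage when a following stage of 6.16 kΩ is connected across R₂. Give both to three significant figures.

Unloaded: 15.5 V; loaded: 14.8 V

Open-circuit: V = 21.9 × 935/(390 + 935) = 15.5 V.
With the load, R₂ becomes R₂‖R_L = 811.8 Ω, so V = 21.9 × 811.8/1202 = 14.8 V.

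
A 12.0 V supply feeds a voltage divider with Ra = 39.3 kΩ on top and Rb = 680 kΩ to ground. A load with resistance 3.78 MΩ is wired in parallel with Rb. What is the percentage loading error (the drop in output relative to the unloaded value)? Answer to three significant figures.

The divider's output (Thévenin) resistance is Ra‖Rb = 37.15 kΩ.
Fractional drop under load = R_th/(R_th + R_L) = 37.15 / (37.15 + 3780) = 0.009733.
So the output falls by 0.973 %.

0.973 %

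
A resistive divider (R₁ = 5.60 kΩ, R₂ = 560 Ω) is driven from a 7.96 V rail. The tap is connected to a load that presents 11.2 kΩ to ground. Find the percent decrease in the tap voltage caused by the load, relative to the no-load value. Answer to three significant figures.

The divider's output (Thévenin) resistance is R₁‖R₂ = 509.1 Ω.
Fractional drop under load = R_th/(R_th + R_L) = 509.1 / (509.1 + 11200) = 0.04348.
So the output falls by 4.35 %.

4.35 %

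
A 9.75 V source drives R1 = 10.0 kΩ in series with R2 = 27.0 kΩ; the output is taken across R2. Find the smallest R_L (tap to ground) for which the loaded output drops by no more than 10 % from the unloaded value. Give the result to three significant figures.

R_L(min) ≈ 65.7 kΩ

Output resistance R_th = R1‖R2 = (10.0 × 27.0)/37.00 = 7.297 kΩ.
The fractional drop is R_th/(R_th + R_L); requiring this ≤ 0.100 gives R_L ≥ R_th(1/0.100 − 1) = 7.297 × 9.000 = 65.7 kΩ.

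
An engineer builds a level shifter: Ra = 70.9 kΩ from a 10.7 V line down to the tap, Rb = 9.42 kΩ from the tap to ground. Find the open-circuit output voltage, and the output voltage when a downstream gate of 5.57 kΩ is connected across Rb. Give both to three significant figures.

Open-circuit: V = 10.7 × 9.42/(70.9 + 9.42) = 1.25 V.
With the load, Rb becomes Rb‖R_L = 3.500 kΩ, so V = 10.7 × 3.500/74.40 = 0.503 V.

Unloaded: 1.25 V; loaded: 0.503 V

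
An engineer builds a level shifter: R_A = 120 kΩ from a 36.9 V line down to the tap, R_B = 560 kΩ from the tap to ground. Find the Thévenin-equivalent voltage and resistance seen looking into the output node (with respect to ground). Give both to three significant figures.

V_th = 30.4 V, R_th = 98.8 kΩ

V_th is the open-circuit tap voltage: 36.9 × 560/(120 + 560) = 30.4 V.
With the supply zeroed, R_A and R_B appear in parallel from the tap: R_th = R_A‖R_B = (120 × 560)/680.0 = 98.8 kΩ.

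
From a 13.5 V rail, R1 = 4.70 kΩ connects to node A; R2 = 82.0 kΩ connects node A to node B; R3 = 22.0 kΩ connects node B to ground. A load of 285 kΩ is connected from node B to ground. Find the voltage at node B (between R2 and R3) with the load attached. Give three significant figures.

At node B, R3 is in parallel with the load: R3‖R_L = 20.42 kΩ.
Below node A the resistance is R2 + (R3‖R_L) = 102.4 kΩ, so V_A = 13.5 × 102.4/107.1 = 12.91 V.
Then V_B = V_A × (R3‖R_L)/(R2 + R3‖R_L) = 12.91 × 20.42/102.4 = 2.57 V.

V ≈ 2.57 V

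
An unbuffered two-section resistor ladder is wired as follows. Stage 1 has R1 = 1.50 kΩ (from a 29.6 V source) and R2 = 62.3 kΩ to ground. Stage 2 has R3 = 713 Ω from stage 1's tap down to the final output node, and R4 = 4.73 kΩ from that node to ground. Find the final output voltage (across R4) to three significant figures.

V_out ≈ 19.8 V

Stage 2 presents R3+R4 = 5443 Ω as a load on stage 1's tap.
Stage 1's lower leg becomes R2‖(R3+R4) = 5006 Ω, so V_mid = 29.6 × 5006/6506 = 22.78 V.
Stage 2 is itself unloaded: V_out = V_mid × R4/(R3+R4) = 22.78 × 4730/5443 = 19.8 V.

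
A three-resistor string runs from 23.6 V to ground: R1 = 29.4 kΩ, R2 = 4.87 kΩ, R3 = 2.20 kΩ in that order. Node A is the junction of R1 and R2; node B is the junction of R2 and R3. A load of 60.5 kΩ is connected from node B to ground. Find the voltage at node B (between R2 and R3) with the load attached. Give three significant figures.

V ≈ 1.38 V

At node B, R3 is in parallel with the load: R3‖R_L = 2.123 kΩ.
Below node A the resistance is R2 + (R3‖R_L) = 6.993 kΩ, so V_A = 23.6 × 6.993/36.39 = 4.535 V.
Then V_B = V_A × (R3‖R_L)/(R2 + R3‖R_L) = 4.535 × 2.123/6.993 = 1.38 V.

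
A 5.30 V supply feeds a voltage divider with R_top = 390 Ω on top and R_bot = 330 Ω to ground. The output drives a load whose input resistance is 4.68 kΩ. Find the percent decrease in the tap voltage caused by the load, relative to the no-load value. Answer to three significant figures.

3.68 %

The divider's output (Thévenin) resistance is R_top‖R_bot = 178.8 Ω.
Fractional drop under load = R_th/(R_th + R_L) = 178.8 / (178.8 + 4680) = 0.03679.
So the output falls by 3.68 %.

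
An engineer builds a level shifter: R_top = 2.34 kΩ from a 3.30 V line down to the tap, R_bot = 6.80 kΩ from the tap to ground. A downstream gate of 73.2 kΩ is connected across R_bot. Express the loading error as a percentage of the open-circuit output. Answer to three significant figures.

The divider's output (Thévenin) resistance is R_top‖R_bot = 1.741 kΩ.
Fractional drop under load = R_th/(R_th + R_L) = 1.741 / (1.741 + 73.2) = 0.02323.
So the output falls by 2.32 %.

2.32 %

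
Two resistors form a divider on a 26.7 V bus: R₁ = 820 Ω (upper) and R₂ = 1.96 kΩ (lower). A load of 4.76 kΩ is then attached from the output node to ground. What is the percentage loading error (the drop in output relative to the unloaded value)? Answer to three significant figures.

Unloaded V = 26.7 × 1960/2780 = 18.824 V.
Loaded: R₂‖R_L = 1388 Ω, giving V = 26.7 × 1388/2208 = 16.786 V.
Drop = (18.824 − 16.786) / 18.824 = 10.8 %.

10.8 %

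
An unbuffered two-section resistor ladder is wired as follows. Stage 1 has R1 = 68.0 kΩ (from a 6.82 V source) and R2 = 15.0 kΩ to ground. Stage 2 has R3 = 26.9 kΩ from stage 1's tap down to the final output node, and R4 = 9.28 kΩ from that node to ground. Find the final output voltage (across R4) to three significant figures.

V_out ≈ 0.236 V

Stage 2 presents R3+R4 = 36.18 kΩ as a load on stage 1's tap.
Stage 1's lower leg becomes R2‖(R3+R4) = 10.60 kΩ, so V_mid = 6.82 × 10.60/78.60 = 0.9200 V.
Stage 2 is itself unloaded: V_out = V_mid × R4/(R3+R4) = 0.9200 × 9.28/36.18 = 0.236 V.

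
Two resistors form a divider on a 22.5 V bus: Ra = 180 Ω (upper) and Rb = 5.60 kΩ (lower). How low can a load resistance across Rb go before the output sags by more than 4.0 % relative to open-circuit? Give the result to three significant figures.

Output resistance R_th = Ra‖Rb = (180 × 5600)/5780 = 174.4 Ω.
The fractional drop is R_th/(R_th + R_L); requiring this ≤ 0.0400 gives R_L ≥ R_th(1/0.0400 − 1) = 174.4 × 24.00 = 4.19 kΩ.

R_L(min) ≈ 4.19 kΩ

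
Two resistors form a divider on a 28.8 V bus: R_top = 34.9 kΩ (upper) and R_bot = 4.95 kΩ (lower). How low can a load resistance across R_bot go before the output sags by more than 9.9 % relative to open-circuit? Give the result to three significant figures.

Output resistance R_th = R_top‖R_bot = (34.9 × 4.95)/39.85 = 4.335 kΩ.
The fractional drop is R_th/(R_th + R_L); requiring this ≤ 0.0990 gives R_L ≥ R_th(1/0.0990 − 1) = 4.335 × 9.101 = 39.5 kΩ.

R_L(min) ≈ 39.5 kΩ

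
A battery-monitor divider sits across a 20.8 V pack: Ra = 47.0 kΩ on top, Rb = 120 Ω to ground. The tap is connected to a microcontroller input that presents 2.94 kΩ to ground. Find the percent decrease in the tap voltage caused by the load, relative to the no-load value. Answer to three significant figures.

3.91 %

The divider's output (Thévenin) resistance is Ra‖Rb = 119.7 Ω.
Fractional drop under load = R_th/(R_th + R_L) = 119.7 / (119.7 + 2940) = 0.03912.
So the output falls by 3.91 %.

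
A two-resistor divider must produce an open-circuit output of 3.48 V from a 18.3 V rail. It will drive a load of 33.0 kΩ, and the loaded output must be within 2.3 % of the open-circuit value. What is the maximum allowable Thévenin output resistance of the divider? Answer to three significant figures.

R_th ≤ 777 Ω

Loading drop = R_th/(R_th + R_L) ≤ 0.0230, so R_th ≤ R_L · ε/(1−ε) = 33.0 kΩ × 0.0230/0.9770 = 777 Ω.
(Any R1, R2 with R2/(R1+R2) = 0.190 and R1‖R2 ≤ 777 Ω will meet the spec.)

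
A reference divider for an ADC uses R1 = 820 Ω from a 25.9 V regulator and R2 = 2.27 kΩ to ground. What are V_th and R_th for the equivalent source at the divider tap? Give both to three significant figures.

V_th = 19.0 V, R_th = 602 Ω

V_th is the open-circuit tap voltage: 25.9 × 2270/(820 + 2270) = 19.0 V.
With the supply zeroed, R1 and R2 appear in parallel from the tap: R_th = R1‖R2 = (820 × 2270)/3090 = 602 Ω.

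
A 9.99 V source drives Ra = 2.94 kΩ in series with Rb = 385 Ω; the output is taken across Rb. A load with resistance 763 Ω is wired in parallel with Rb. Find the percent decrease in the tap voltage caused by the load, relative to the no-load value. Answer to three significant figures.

The divider's output (Thévenin) resistance is Ra‖Rb = 340.4 Ω.
Fractional drop under load = R_th/(R_th + R_L) = 340.4 / (340.4 + 763) = 0.3085.
So the output falls by 30.9 %.

30.9 %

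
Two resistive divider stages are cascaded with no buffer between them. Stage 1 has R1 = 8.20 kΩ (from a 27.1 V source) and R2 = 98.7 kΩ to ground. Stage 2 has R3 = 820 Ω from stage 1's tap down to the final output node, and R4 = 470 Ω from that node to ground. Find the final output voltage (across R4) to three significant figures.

V_out ≈ 1.33 V

Stage 2 presents R3+R4 = 1290 Ω as a load on stage 1's tap.
Stage 1's lower leg becomes R2‖(R3+R4) = 1273 Ω, so V_mid = 27.1 × 1273/9473 = 3.643 V.
Stage 2 is itself unloaded: V_out = V_mid × R4/(R3+R4) = 3.643 × 470/1290 = 1.33 V.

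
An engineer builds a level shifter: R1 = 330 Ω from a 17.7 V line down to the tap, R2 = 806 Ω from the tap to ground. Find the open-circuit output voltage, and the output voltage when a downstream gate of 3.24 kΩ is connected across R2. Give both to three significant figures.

Unloaded: 12.6 V; loaded: 11.7 V

Open-circuit: V = 17.7 × 806/(330 + 806) = 12.6 V.
With the load, R2 becomes R2‖R_L = 645.4 Ω, so V = 17.7 × 645.4/975.4 = 11.7 V.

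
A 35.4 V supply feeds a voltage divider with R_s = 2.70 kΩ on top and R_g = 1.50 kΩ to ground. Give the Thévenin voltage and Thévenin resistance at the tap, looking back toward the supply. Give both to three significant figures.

V_th is the open-circuit tap voltage: 35.4 × 1.50/(2.70 + 1.50) = 12.6 V.
With the supply zeroed, R_s and R_g appear in parallel from the tap: R_th = R_s‖R_g = (2.70 × 1.50)/4.200 = 964 Ω.

V_th = 12.6 V, R_th = 964 Ω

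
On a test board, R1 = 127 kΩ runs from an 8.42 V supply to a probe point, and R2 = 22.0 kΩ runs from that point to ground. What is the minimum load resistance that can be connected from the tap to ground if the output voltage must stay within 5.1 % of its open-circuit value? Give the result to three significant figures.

Output resistance R_th = R1‖R2 = (127 × 22.0)/149.0 = 18.75 kΩ.
The fractional drop is R_th/(R_th + R_L); requiring this ≤ 0.0510 gives R_L ≥ R_th(1/0.0510 − 1) = 18.75 × 18.61 = 349 kΩ.

R_L(min) ≈ 349 kΩ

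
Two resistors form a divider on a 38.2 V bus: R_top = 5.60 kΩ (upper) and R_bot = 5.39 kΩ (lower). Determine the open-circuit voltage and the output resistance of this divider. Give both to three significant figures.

V_th is the open-circuit tap voltage: 38.2 × 5.39/(5.60 + 5.39) = 18.7 V.
With the supply zeroed, R_top and R_bot appear in parallel from the tap: R_th = R_top‖R_bot = (5.60 × 5.39)/10.99 = 2.75 kΩ.

V_th = 18.7 V, R_th = 2.75 kΩ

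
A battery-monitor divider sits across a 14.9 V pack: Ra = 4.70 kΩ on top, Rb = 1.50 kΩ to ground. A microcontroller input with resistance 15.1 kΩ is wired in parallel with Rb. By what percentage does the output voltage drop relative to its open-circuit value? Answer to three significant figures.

7.00 %

The divider's output (Thévenin) resistance is Ra‖Rb = 1.137 kΩ.
Fractional drop under load = R_th/(R_th + R_L) = 1.137 / (1.137 + 15.1) = 0.07003.
So the output falls by 7.00 %.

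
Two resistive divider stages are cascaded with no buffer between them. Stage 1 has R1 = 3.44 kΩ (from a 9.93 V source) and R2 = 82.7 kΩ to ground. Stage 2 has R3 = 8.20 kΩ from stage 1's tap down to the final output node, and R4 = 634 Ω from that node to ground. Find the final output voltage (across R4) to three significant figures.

V_out ≈ 0.498 V

Stage 2 presents R3+R4 = 8834 Ω as a load on stage 1's tap.
Stage 1's lower leg becomes R2‖(R3+R4) = 7981 Ω, so V_mid = 9.93 × 7981/11420 = 6.939 V.
Stage 2 is itself unloaded: V_out = V_mid × R4/(R3+R4) = 6.939 × 634/8834 = 0.498 V.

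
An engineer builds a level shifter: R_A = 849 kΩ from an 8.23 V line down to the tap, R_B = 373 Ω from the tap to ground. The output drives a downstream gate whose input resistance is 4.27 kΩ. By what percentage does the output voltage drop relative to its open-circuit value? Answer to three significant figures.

8.03 %

Unloaded V = 8.23 × 373/849400 = 0.0036142 V.
Loaded: R_B‖R_L = 343.0 Ω, giving V = 8.23 × 343.0/849300 = 0.0033240 V.
Drop = (0.0036142 − 0.0033240) / 0.0036142 = 8.03 %.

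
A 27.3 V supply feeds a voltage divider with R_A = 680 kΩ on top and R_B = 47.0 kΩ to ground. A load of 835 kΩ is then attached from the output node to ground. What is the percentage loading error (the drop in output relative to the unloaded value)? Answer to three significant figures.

The divider's output (Thévenin) resistance is R_A‖R_B = 43.96 kΩ.
Fractional drop under load = R_th/(R_th + R_L) = 43.96 / (43.96 + 835) = 0.05002.
So the output falls by 5.00 %.

5.00 %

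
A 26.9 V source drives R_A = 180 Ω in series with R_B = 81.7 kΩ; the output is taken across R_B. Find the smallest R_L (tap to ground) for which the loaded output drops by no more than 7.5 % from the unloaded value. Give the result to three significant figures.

Output resistance R_th = R_A‖R_B = (180 × 81700)/81880 = 179.6 Ω.
The fractional drop is R_th/(R_th + R_L); requiring this ≤ 0.0750 gives R_L ≥ R_th(1/0.0750 − 1) = 179.6 × 12.33 = 2.22 kΩ.

R_L(min) ≈ 2.22 kΩ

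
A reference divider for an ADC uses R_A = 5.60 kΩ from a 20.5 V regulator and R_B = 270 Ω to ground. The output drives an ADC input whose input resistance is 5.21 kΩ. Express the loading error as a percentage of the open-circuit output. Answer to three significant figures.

4.71 %

The divider's output (Thévenin) resistance is R_A‖R_B = 257.6 Ω.
Fractional drop under load = R_th/(R_th + R_L) = 257.6 / (257.6 + 5210) = 0.04711.
So the output falls by 4.71 %.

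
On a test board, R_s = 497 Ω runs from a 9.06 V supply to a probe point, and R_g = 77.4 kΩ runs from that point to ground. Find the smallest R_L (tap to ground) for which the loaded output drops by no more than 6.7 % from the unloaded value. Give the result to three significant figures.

Output resistance R_th = R_s‖R_g = (497 × 77400)/77900 = 493.8 Ω.
The fractional drop is R_th/(R_th + R_L); requiring this ≤ 0.0670 gives R_L ≥ R_th(1/0.0670 − 1) = 493.8 × 13.93 = 6.88 kΩ.

R_L(min) ≈ 6.88 kΩ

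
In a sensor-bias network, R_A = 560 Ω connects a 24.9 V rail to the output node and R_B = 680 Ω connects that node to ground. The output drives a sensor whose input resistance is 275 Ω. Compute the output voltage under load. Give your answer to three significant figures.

The load sits in parallel with R_B: R_B‖R_L = (680 × 275) / (680 + 275) = 195.8 Ω.
V_out = 24.9 × 195.8 / (560 + 195.8) = 24.9 × 195.8/755.8 = 6.45 V.

V_out ≈ 6.45 V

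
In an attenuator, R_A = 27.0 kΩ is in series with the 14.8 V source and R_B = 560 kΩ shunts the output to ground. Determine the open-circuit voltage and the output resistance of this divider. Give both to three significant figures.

V_th is the open-circuit tap voltage: 14.8 × 560/(27.0 + 560) = 14.1 V.
With the supply zeroed, R_A and R_B appear in parallel from the tap: R_th = R_A‖R_B = (27.0 × 560)/587.0 = 25.8 kΩ.

V_th = 14.1 V, R_th = 25.8 kΩ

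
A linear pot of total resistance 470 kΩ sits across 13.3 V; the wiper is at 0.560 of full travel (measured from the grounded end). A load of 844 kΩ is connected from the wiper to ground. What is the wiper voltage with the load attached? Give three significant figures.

The wiper splits the pot into (1−α)R = 206.8 kΩ above and αR = 263.2 kΩ below.
Lower section ‖ load = 200.6 kΩ.
V_wiper = 13.3 × 200.6/(206.8 + 200.6) = 6.55 V.

V ≈ 6.55 V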